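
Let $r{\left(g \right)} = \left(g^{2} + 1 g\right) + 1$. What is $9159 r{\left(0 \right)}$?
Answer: $9159$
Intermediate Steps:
$r{\left(g \right)} = 1 + g + g^{2}$ ($r{\left(g \right)} = \left(g^{2} + g\right) + 1 = \left(g + g^{2}\right) + 1 = 1 + g + g^{2}$)
$9159 r{\left(0 \right)} = 9159 \left(1 + 0 + 0^{2}\right) = 9159 \left(1 + 0 + 0\right) = 9159 \cdot 1 = 9159$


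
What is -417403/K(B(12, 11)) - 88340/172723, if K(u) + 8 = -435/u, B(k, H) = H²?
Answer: 8723382961629/242330369 ≈ 35998.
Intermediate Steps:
K(u) = -8 - 435/u
-417403/K(B(12, 11)) - 88340/172723 = -417403/(-8 - 435/(11²)) - 88340/172723 = -417403/(-8 - 435/121) - 88340*1/172723 = -417403/(-8 - 435*1/121) - 88340/172723 = -417403/(-8 - 435/121) - 88340/172723 = -417403/(-1403/121) - 88340/172723 = -417403*(-121/1403) - 88340/172723 = 50505763/1403 - 88340/172723 = 8723382961629/242330369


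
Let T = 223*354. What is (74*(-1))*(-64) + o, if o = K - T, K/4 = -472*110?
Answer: -281886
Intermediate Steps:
K = -207680 (K = 4*(-472*110) = 4*(-51920) = -207680)
T = 78942
o = -286622 (o = -207680 - 1*78942 = -207680 - 78942 = -286622)
(74*(-1))*(-64) + o = (74*(-1))*(-64) - 286622 = -74*(-64) - 286622 = 4736 - 286622 = -281886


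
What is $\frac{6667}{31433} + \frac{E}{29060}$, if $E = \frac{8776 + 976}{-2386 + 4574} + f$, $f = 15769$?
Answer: $\frac{377183902013}{499653310060} \approx 0.75489$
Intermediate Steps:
$E = \frac{8628081}{547}$ ($E = \frac{8776 + 976}{-2386 + 4574} + 15769 = \frac{9752}{2188} + 15769 = 9752 \cdot \frac{1}{2188} + 15769 = \frac{2438}{547} + 15769 = \frac{8628081}{547} \approx 15773.0$)
$\frac{6667}{31433} + \frac{E}{29060} = \frac{6667}{31433} + \frac{8628081}{547 \cdot 29060} = 6667 \cdot \frac{1}{31433} + \frac{8628081}{547} \cdot \frac{1}{29060} = \frac{6667}{31433} + \frac{8628081}{15895820} = \frac{377183902013}{499653310060}$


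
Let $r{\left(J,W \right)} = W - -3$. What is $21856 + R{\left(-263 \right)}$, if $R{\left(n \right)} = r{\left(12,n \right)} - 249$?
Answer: $21347$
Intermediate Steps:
$r{\left(J,W \right)} = 3 + W$ ($r{\left(J,W \right)} = W + 3 = 3 + W$)
$R{\left(n \right)} = -246 + n$ ($R{\left(n \right)} = \left(3 + n\right) - 249 = -246 + n$)
$21856 + R{\left(-263 \right)} = 21856 - 509 = 21347$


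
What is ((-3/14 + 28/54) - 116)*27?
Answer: -43733/14 ≈ -3123.8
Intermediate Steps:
((-3/14 + 28/54) - 116)*27 = ((-3*1/14 + 28*(1/54)) - 116)*27 = ((-3/14 + 14/27) - 116)*27 = (115/378 - 116)*27 = -43733/378*27 = -43733/14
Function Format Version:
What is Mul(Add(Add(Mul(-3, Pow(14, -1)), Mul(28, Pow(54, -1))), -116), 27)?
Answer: Rational(-43733, 14) ≈ -3123.8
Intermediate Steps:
Mul(Add(Add(Mul(-3, Pow(14, -1)), Mul(28, Pow(54, -1))), -116), 27) = Mul(Add(Add(Mul(-3, Rational(1, 14)), Mul(28, Rational(1, 54))), -116), 27) = Mul(Add(Add(Rational(-3, 14), Rational(14, 27)), -116), 27) = Mul(Add(Rational(115, 378), -116), 27) = Mul(Rational(-43733, 378), 27) = Rational(-43733, 14)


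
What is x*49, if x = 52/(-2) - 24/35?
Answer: -6538/5 ≈ -1307.6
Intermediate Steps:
x = -934/35 (x = 52*(-1/2) - 24*1/35 = -26 - 24/35 = -934/35 ≈ -26.686)
x*49 = -934/35*49 = -6538/5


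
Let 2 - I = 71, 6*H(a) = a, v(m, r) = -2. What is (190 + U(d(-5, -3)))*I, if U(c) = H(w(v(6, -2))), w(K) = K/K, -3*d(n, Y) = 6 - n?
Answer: -26243/2 ≈ -13122.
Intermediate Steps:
d(n, Y) = -2 + n/3 (d(n, Y) = -(6 - n)/3 = -2 + n/3)
w(K) = 1
H(a) = a/6
U(c) = ⅙ (U(c) = (⅙)*1 = ⅙)
I = -69 (I = 2 - 1*71 = 2 - 71 = -69)
(190 + U(d(-5, -3)))*I = (190 + ⅙)*(-69) = (1141/6)*(-69) = -26243/2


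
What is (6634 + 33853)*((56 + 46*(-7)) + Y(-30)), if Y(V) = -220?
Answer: -19676682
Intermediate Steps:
(6634 + 33853)*((56 + 46*(-7)) + Y(-30)) = (6634 + 33853)*((56 + 46*(-7)) - 220) = 40487*((56 - 322) - 220) = 40487*(-266 - 220) = 40487*(-486) = -19676682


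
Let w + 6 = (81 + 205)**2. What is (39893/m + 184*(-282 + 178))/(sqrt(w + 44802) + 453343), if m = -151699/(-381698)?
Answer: 192657741388750/1075073807317167 - 3399770000*sqrt(1978)/1075073807317167 ≈ 0.17906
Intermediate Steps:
w = 81790 (w = -6 + (81 + 205)**2 = -6 + 286**2 = -6 + 81796 = 81790)
m = 5231/13162 (m = -151699*(-1/381698) = 5231/13162 ≈ 0.39743)
(39893/m + 184*(-282 + 178))/(sqrt(w + 44802) + 453343) = (39893/(5231/13162) + 184*(-282 + 178))/(sqrt(81790 + 44802) + 453343) = (39893*(13162/5231) + 184*(-104))/(sqrt(126592) + 453343) = (525071666/5231 - 19136)/(8*sqrt(1978) + 453343) = 424971250/(5231*(453343 + 8*sqrt(1978)))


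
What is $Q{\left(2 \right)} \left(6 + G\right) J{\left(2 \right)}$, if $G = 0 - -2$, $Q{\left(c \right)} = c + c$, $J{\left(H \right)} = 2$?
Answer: $64$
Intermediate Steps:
$Q{\left(c \right)} = 2 c$
$G = 2$ ($G = 0 + 2 = 2$)
$Q{\left(2 \right)} \left(6 + G\right) J{\left(2 \right)} = 2 \cdot 2 \left(6 + 2\right) 2 = 4 \cdot 8 \cdot 2 = 4 \cdot 16 = 64$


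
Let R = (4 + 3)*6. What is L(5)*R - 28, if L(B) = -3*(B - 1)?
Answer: -532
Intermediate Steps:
R = 42 (R = 7*6 = 42)
L(B) = 3 - 3*B (L(B) = -3*(-1 + B) = 3 - 3*B)
L(5)*R - 28 = (3 - 3*5)*42 - 28 = (3 - 15)*42 - 28 = -12*42 - 28 = -504 - 28 = -532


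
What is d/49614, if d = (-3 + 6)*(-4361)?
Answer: -4361/16538 ≈ -0.26370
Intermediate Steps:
d = -13083 (d = 3*(-4361) = -13083)
d/49614 = -13083/49614 = -13083*1/49614 = -4361/16538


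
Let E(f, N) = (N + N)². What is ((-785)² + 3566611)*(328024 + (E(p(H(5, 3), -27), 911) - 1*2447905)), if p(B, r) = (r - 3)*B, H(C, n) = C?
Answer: 5018579181308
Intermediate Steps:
p(B, r) = B*(-3 + r) (p(B, r) = (-3 + r)*B = B*(-3 + r))
E(f, N) = 4*N² (E(f, N) = (2*N)² = 4*N²)
((-785)² + 3566611)*(328024 + (E(p(H(5, 3), -27), 911) - 1*2447905)) = ((-785)² + 3566611)*(328024 + (4*911² - 1*2447905)) = (616225 + 3566611)*(328024 + (4*829921 - 2447905)) = 4182836*(328024 + (3319684 - 2447905)) = 4182836*(328024 + 871779) = 4182836*1199803 = 5018579181308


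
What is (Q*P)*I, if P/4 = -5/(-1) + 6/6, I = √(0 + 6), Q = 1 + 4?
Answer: 120*√6 ≈ 293.94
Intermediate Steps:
Q = 5
I = √6 ≈ 2.4495
P = 24 (P = 4*(-5/(-1) + 6/6) = 4*(-5*(-1) + 6*(⅙)) = 4*(5 + 1) = 4*6 = 24)
(Q*P)*I = (5*24)*√6 = 120*√6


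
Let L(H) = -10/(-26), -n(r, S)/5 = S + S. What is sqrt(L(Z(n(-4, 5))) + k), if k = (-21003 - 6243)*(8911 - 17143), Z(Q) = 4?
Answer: sqrt(37904853233)/13 ≈ 14976.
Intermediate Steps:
n(r, S) = -10*S (n(r, S) = -5*(S + S) = -10*S)
L(H) = 5/13 (L(H) = -10*(-1/26) = 5/13)
k = 224289072 (k = -27246*(-8232) = 224289072)
sqrt(L(Z(n(-4, 5))) + k) = sqrt(5/13 + 224289072) = sqrt(2915757941/13) = sqrt(37904853233)/13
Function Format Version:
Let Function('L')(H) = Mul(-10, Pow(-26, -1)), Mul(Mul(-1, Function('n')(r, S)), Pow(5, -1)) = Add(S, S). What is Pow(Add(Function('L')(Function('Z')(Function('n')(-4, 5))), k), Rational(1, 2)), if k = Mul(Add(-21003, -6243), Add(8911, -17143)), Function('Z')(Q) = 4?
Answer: Mul(Rational(1, 13), Pow(37904853233, Rational(1, 2))) ≈ 14976.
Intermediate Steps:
Function('n')(r, S) = Mul(-10, S) (Function('n')(r, S) = Mul(-5, Add(S, S)) = Mul(-5, Mul(2, S)) = Mul(-10, S))
Function('L')(H) = Rational(5, 13) (Function('L')(H) = Mul(-10, Rational(-1, 26)) = Rational(5, 13))
k = 224289072 (k = Mul(-27246, -8232) = 224289072)
Pow(Add(Function('L')(Function('Z')(Function('n')(-4, 5))), k), Rational(1, 2)) = Pow(Add(Rational(5, 13), 224289072), Rational(1, 2)) = Pow(Rational(2915757941, 13), Rational(1, 2)) = Mul(Rational(1, 13), Pow(37904853233, Rational(1, 2)))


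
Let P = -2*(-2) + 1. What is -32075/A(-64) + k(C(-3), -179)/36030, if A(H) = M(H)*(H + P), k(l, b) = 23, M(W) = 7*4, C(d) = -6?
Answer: 577850123/29760780 ≈ 19.417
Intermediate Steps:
M(W) = 28
P = 5 (P = 4 + 1 = 5)
A(H) = 140 + 28*H (A(H) = 28*(H + 5) = 28*(5 + H) = 140 + 28*H)
-32075/A(-64) + k(C(-3), -179)/36030 = -32075/(140 + 28*(-64)) + 23/36030 = -32075/(140 - 1792) + 23*(1/36030) = -32075/(-1652) + 23/36030 = -32075*(-1/1652) + 23/36030 = 32075/1652 + 23/36030 = 577850123/29760780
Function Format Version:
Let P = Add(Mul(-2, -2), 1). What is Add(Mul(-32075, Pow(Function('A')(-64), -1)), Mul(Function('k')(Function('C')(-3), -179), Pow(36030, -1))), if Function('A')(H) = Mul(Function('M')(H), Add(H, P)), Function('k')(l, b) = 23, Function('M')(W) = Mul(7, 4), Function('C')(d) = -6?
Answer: Rational(577850123, 29760780) ≈ 19.417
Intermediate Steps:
Function('M')(W) = 28
P = 5 (P = Add(4, 1) = 5)
Function('A')(H) = Add(140, Mul(28, H)) (Function('A')(H) = Mul(28, Add(H, 5)) = Mul(28, Add(5, H)) = Add(140, Mul(28, H)))
Add(Mul(-32075, Pow(Function('A')(-64), -1)), Mul(Function('k')(Function('C')(-3), -179), Pow(36030, -1))) = Add(Mul(-32075, Pow(Add(140, Mul(28, -64)), -1)), Mul(23, Pow(36030, -1))) = Add(Mul(-32075, Pow(Add(140, -1792), -1)), Mul(23, Rational(1, 36030))) = Add(Mul(-32075, Pow(-1652, -1)), Rational(23, 36030)) = Add(Mul(-32075, Rational(-1, 1652)), Rational(23, 36030)) = Add(Rational(32075, 1652), Rational(23, 36030)) = Rational(577850123, 29760780)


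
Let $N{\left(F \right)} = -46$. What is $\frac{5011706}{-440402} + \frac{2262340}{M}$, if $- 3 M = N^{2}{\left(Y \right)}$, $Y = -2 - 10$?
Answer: $- \frac{374952743992}{116486329} \approx -3218.9$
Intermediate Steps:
$Y = -12$
$M = - \frac{2116}{3}$ ($M = - \frac{\left(-46\right)^{2}}{3} = \left(- \frac{1}{3}\right) 2116 = - \frac{2116}{3} \approx -705.33$)
$\frac{5011706}{-440402} + \frac{2262340}{M} = \frac{5011706}{-440402} + \frac{2262340}{- \frac{2116}{3}} = 5011706 \left(- \frac{1}{440402}\right) + 2262340 \left(- \frac{3}{2116}\right) = - \frac{2505853}{220201} - \frac{1696755}{529} = - \frac{374952743992}{116486329}$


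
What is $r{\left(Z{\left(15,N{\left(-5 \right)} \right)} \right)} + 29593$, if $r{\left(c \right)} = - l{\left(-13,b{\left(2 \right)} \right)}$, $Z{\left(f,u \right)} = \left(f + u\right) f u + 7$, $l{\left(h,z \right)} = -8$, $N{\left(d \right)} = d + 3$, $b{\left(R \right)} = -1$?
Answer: $29601$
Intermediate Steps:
$N{\left(d \right)} = 3 + d$
$Z{\left(f,u \right)} = 7 + f u \left(f + u\right)$ ($Z{\left(f,u \right)} = f \left(f + u\right) u + 7 = f u \left(f + u\right) + 7 = 7 + f u \left(f + u\right)$)
$r{\left(c \right)} = 8$ ($r{\left(c \right)} = \left(-1\right) \left(-8\right) = 8$)
$r{\left(Z{\left(15,N{\left(-5 \right)} \right)} \right)} + 29593 = 8 + 29593 = 29601$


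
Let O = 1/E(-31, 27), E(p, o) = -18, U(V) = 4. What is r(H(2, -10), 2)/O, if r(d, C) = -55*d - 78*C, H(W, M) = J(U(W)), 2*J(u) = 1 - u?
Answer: 1323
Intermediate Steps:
J(u) = 1/2 - u/2 (J(u) = (1 - u)/2 = 1/2 - u/2)
H(W, M) = -3/2 (H(W, M) = 1/2 - 1/2*4 = 1/2 - 2 = -3/2)
r(d, C) = -78*C - 55*d
O = -1/18 (O = 1/(-18) = -1/18 ≈ -0.055556)
r(H(2, -10), 2)/O = (-78*2 - 55*(-3/2))/(-1/18) = (-156 + 165/2)*(-18) = -147/2*(-18) = 1323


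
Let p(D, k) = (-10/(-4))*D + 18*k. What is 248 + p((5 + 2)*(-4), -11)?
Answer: -20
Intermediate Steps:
p(D, k) = 18*k + 5*D/2 (p(D, k) = (-10*(-1/4))*D + 18*k = 5*D/2 + 18*k = 18*k + 5*D/2)
248 + p((5 + 2)*(-4), -11) = 248 + (18*(-11) + 5*((5 + 2)*(-4))/2) = 248 + (-198 + 5*(7*(-4))/2) = 248 + (-198 + (5/2)*(-28)) = 248 + (-198 - 70) = 248 - 268 = -20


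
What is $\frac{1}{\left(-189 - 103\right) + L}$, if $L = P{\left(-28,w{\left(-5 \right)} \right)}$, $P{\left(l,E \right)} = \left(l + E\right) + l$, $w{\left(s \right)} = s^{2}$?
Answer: $- \frac{1}{323} \approx -0.003096$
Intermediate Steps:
$P{\left(l,E \right)} = E + 2 l$ ($P{\left(l,E \right)} = \left(E + l\right) + l = E + 2 l$)
$L = -31$ ($L = \left(-5\right)^{2} + 2 \left(-28\right) = 25 - 56 = -31$)
$\frac{1}{\left(-189 - 103\right) + L} = \frac{1}{\left(-189 - 103\right) - 31} = \frac{1}{-292 - 31} = \frac{1}{-323} = - \frac{1}{323}$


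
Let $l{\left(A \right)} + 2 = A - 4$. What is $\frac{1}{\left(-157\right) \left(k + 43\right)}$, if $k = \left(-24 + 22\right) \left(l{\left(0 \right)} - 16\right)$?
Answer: $- \frac{1}{13659} \approx -7.3212 \cdot 10^{-5}$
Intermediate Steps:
$l{\left(A \right)} = -6 + A$ ($l{\left(A \right)} = -2 + \left(A - 4\right) = -2 + \left(-4 + A\right) = -6 + A$)
$k = 44$ ($k = \left(-24 + 22\right) \left(\left(-6 + 0\right) - 16\right) = - 2 \left(-6 - 16\right) = \left(-2\right) \left(-22\right) = 44$)
$\frac{1}{\left(-157\right) \left(k + 43\right)} = \frac{1}{\left(-157\right) \left(44 + 43\right)} = \frac{1}{\left(-157\right) 87} = \frac{1}{-13659} = - \frac{1}{13659}$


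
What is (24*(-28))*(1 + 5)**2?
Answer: -24192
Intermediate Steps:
(24*(-28))*(1 + 5)**2 = -672*6**2 = -672*36 = -24192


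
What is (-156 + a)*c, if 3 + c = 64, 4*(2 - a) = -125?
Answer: -29951/4 ≈ -7487.8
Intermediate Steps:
a = 133/4 (a = 2 - 1/4*(-125) = 2 + 125/4 = 133/4 ≈ 33.250)
c = 61 (c = -3 + 64 = 61)
(-156 + a)*c = (-156 + 133/4)*61 = -491/4*61 = -29951/4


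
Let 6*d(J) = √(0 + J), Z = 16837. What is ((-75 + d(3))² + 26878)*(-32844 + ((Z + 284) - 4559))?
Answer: -3955365217/6 + 507050*√3 ≈ -6.5835e+8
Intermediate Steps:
d(J) = √J/6 (d(J) = √(0 + J)/6 = √J/6)
((-75 + d(3))² + 26878)*(-32844 + ((Z + 284) - 4559)) = ((-75 + √3/6)² + 26878)*(-32844 + ((16837 + 284) - 4559)) = (26878 + (-75 + √3/6)²)*(-32844 + (17121 - 4559)) = (26878 + (-75 + √3/6)²)*(-32844 + 12562) = (26878 + (-75 + √3/6)²)*(-20282) = -545139596 - 20282*(-75 + √3/6)²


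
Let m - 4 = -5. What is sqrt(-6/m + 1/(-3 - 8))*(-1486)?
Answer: -1486*sqrt(715)/11 ≈ -3612.3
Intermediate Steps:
m = -1 (m = 4 - 5 = -1)
sqrt(-6/m + 1/(-3 - 8))*(-1486) = sqrt(-6/(-1) + 1/(-3 - 8))*(-1486) = sqrt(-6*(-1) + 1/(-11))*(-1486) = sqrt(6 - 1/11)*(-1486) = sqrt(65/11)*(-1486) = (sqrt(715)/11)*(-1486) = -1486*sqrt(715)/11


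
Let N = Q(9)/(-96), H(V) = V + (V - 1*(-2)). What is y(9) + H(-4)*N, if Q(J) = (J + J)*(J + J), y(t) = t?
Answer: 117/4 ≈ 29.250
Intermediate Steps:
H(V) = 2 + 2*V (H(V) = V + (V + 2) = V + (2 + V) = 2 + 2*V)
Q(J) = 4*J² (Q(J) = (2*J)*(2*J) = 4*J²)
N = -27/8 (N = (4*9²)/(-96) = (4*81)*(-1/96) = 324*(-1/96) = -27/8 ≈ -3.3750)
y(9) + H(-4)*N = 9 + (2 + 2*(-4))*(-27/8) = 9 + (2 - 8)*(-27/8) = 9 - 6*(-27/8) = 9 + 81/4 = 117/4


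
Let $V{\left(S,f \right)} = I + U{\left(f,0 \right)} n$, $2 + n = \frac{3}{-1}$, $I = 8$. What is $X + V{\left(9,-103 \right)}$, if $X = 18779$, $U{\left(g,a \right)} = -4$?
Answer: $18807$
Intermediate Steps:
$n = -5$ ($n = -2 + \frac{3}{-1} = -2 + 3 \left(-1\right) = -2 - 3 = -5$)
$V{\left(S,f \right)} = 28$ ($V{\left(S,f \right)} = 8 - -20 = 8 + 20 = 28$)
$X + V{\left(9,-103 \right)} = 18779 + 28 = 18807$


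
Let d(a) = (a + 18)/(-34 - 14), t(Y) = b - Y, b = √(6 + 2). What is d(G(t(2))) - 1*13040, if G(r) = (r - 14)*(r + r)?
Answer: -313009/24 + 3*√2/2 ≈ -13040.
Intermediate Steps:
b = 2*√2 (b = √8 = 2*√2 ≈ 2.8284)
t(Y) = -Y + 2*√2 (t(Y) = 2*√2 - Y = -Y + 2*√2)
G(r) = 2*r*(-14 + r) (G(r) = (-14 + r)*(2*r) = 2*r*(-14 + r))
d(a) = -3/8 - a/48 (d(a) = (18 + a)/(-48) = (18 + a)*(-1/48) = -3/8 - a/48)
d(G(t(2))) - 1*13040 = (-3/8 - (-1*2 + 2*√2)*(-14 + (-1*2 + 2*√2))/24) - 1*13040 = (-3/8 - (-2 + 2*√2)*(-14 + (-2 + 2*√2))/24) - 13040 = (-3/8 - (-2 + 2*√2)*(-16 + 2*√2)/24) - 13040 = (-3/8 - (-16 + 2*√2)*(-2 + 2*√2)/24) - 13040 = -104323/8 - (-16 + 2*√2)*(-2 + 2*√2)/24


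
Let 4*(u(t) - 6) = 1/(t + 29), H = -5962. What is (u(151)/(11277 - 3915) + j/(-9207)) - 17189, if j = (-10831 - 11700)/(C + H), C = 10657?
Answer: -9724731155484659/565753209120 ≈ -17189.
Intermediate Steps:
u(t) = 6 + 1/(4*(29 + t)) (u(t) = 6 + 1/(4*(t + 29)) = 6 + 1/(4*(29 + t)))
j = -22531/4695 (j = (-10831 - 11700)/(10657 - 5962) = -22531/4695 ≈ -4.7989)
(u(151)/(11277 - 3915) + j/(-9207)) - 17189 = (((697 + 24*151)/(4*(29 + 151)))/(11277 - 3915) - 22531/4695/(-9207)) - 17189 = (((¼)*(697 + 3624)/180)/7362 - 22531/4695*(-1/9207)) - 17189 = (((¼)*(1/180)*4321)*(1/7362) + 22531/43226865) - 17189 = ((4321/720)*(1/7362) + 22531/43226865) - 17189 = (4321/5300640 + 22531/43226865) - 17189 = 756079021/565753209120 - 17189 = -9724731155484659/565753209120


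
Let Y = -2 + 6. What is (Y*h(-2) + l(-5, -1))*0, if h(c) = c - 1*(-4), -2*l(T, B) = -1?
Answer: 0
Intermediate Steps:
Y = 4
l(T, B) = ½ (l(T, B) = -½*(-1) = ½)
h(c) = 4 + c (h(c) = c + 4 = 4 + c)
(Y*h(-2) + l(-5, -1))*0 = (4*(4 - 2) + ½)*0 = (4*2 + ½)*0 = (8 + ½)*0 = (17/2)*0 = 0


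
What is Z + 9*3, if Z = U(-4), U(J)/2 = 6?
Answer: 39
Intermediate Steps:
U(J) = 12 (U(J) = 2*6 = 12)
Z = 12
Z + 9*3 = 12 + 9*3 = 12 + 27 = 39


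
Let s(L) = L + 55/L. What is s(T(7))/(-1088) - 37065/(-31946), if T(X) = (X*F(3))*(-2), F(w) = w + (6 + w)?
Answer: 3839144947/2919608832 ≈ 1.3150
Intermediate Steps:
F(w) = 6 + 2*w
T(X) = -24*X (T(X) = (X*(6 + 2*3))*(-2) = (X*(6 + 6))*(-2) = (X*12)*(-2) = (12*X)*(-2) = -24*X)
s(T(7))/(-1088) - 37065/(-31946) = (-24*7 + 55/((-24*7)))/(-1088) - 37065/(-31946) = (-168 + 55/(-168))*(-1/1088) - 37065*(-1/31946) = (-168 + 55*(-1/168))*(-1/1088) + 37065/31946 = (-168 - 55/168)*(-1/1088) + 37065/31946 = -28279/168*(-1/1088) + 37065/31946 = 28279/182784 + 37065/31946 = 3839144947/2919608832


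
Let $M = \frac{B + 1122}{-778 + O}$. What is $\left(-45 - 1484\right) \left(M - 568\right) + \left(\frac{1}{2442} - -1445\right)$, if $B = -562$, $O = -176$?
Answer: $\frac{338118122765}{388278} \approx 8.7081 \cdot 10^{5}$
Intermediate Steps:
$M = - \frac{280}{477}$ ($M = \frac{-562 + 1122}{-778 - 176} = \frac{560}{-954} = 560 \left(- \frac{1}{954}\right) = - \frac{280}{477} \approx -0.587$)
$\left(-45 - 1484\right) \left(M - 568\right) + \left(\frac{1}{2442} - -1445\right) = \left(-45 - 1484\right) \left(- \frac{280}{477} - 568\right) + \left(\frac{1}{2442} - -1445\right) = \left(-1529\right) \left(- \frac{271216}{477}\right) + \left(\frac{1}{2442} + 1445\right) = \frac{414689264}{477} + \frac{3528691}{2442} = \frac{338118122765}{388278}$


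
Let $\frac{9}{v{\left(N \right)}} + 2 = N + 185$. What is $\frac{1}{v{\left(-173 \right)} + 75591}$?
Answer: $\frac{10}{755919} \approx 1.3229 \cdot 10^{-5}$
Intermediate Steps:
$v{\left(N \right)} = \frac{9}{183 + N}$ ($v{\left(N \right)} = \frac{9}{-2 + \left(N + 185\right)} = \frac{9}{-2 + \left(185 + N\right)} = \frac{9}{183 + N}$)
$\frac{1}{v{\left(-173 \right)} + 75591} = \frac{1}{\frac{9}{183 - 173} + 75591} = \frac{1}{\frac{9}{10} + 75591} = \frac{1}{\frac{755919}{10}} = \frac{10}{755919}$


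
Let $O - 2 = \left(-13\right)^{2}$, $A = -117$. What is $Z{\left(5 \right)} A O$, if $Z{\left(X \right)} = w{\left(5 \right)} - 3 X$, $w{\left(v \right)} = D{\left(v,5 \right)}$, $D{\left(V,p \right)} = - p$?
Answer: $400140$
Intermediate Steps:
$w{\left(v \right)} = -5$ ($w{\left(v \right)} = \left(-1\right) 5 = -5$)
$Z{\left(X \right)} = -5 - 3 X$
$O = 171$ ($O = 2 + \left(-13\right)^{2} = 2 + 169 = 171$)
$Z{\left(5 \right)} A O = \left(-5 - 15\right) \left(-117\right) 171 = \left(-20\right) \left(-117\right) 171 = 2340 \cdot 171 = 400140$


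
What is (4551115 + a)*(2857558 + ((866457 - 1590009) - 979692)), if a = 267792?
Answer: 5562531814798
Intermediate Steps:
(4551115 + a)*(2857558 + ((866457 - 1590009) - 979692)) = (4551115 + 267792)*(2857558 + ((866457 - 1590009) - 979692)) = 4818907*(2857558 + (-723552 - 979692)) = 4818907*(2857558 - 1703244) = 4818907*1154314 = 5562531814798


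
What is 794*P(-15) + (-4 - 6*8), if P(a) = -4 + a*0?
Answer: -3228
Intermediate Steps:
P(a) = -4 (P(a) = -4 + 0 = -4)
794*P(-15) + (-4 - 6*8) = 794*(-4) + (-4 - 6*8) = -3176 + (-4 - 48) = -3176 - 52 = -3228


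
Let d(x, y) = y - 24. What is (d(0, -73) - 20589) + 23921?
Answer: 3235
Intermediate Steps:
d(x, y) = -24 + y
(d(0, -73) - 20589) + 23921 = ((-24 - 73) - 20589) + 23921 = (-97 - 20589) + 23921 = -20686 + 23921 = 3235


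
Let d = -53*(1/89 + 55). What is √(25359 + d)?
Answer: √177774207/89 ≈ 149.81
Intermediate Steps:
d = -259488/89 (d = -53*(1/89 + 55) = -53*4896/89 = -259488/89 ≈ -2915.6)
√(25359 + d) = √(25359 - 259488/89) = √(1997463/89) = √177774207/89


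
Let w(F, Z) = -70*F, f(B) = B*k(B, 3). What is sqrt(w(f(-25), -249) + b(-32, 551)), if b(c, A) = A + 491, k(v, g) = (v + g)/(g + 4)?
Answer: I*sqrt(4458) ≈ 66.768*I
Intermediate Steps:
k(v, g) = (g + v)/(4 + g)
f(B) = B*(3/7 + B/7) (f(B) = B*((3 + B)/(4 + 3)) = B*((3 + B)/7) = B*(3/7 + B/7))
b(c, A) = 491 + A
sqrt(w(f(-25), -249) + b(-32, 551)) = sqrt(-10*(-25)*(3 - 25) + (491 + 551)) = sqrt(-10*(-25)*(-22) + 1042) = sqrt(-70*550/7 + 1042) = sqrt(-5500 + 1042) = sqrt(-4458) = I*sqrt(4458)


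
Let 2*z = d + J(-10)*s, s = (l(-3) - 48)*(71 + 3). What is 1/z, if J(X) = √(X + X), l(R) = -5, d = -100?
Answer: I/(2*(-25*I + 1961*√5)) ≈ -6.5009e-7 + 0.00011402*I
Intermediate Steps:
J(X) = √2*√X (J(X) = √(2*X) = √2*√X)
s = -3922 (s = (-5 - 48)*(71 + 3) = -53*74 = -3922)
z = -50 - 3922*I*√5 (z = (-100 + (√2*√(-10))*(-3922))/2 = (-100 + (√2*(I*√10))*(-3922))/2 = (-100 + (2*I*√5)*(-3922))/2 = (-100 - 7844*I*√5)/2 = -50 - 3922*I*√5 ≈ -50.0 - 8769.9*I)
1/z = 1/(-50 - 3922*I*√5)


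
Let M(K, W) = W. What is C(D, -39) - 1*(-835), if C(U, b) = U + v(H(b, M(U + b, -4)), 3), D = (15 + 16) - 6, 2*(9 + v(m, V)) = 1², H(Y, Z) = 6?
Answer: 1703/2 ≈ 851.50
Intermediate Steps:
v(m, V) = -17/2 (v(m, V) = -9 + (½)*1² = -9 + (½)*1 = -9 + ½ = -17/2)
D = 25 (D = 31 - 6 = 25)
C(U, b) = -17/2 + U (C(U, b) = U - 17/2 = -17/2 + U)
C(D, -39) - 1*(-835) = (-17/2 + 25) - 1*(-835) = 33/2 + 835 = 1703/2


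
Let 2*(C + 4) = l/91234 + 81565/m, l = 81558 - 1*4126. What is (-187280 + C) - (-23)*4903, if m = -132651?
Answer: -901800078637499/12102281334 ≈ -74515.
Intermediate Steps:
l = 77432 (l = 81558 - 4126 = 77432)
C = -46994159825/12102281334 (C = -4 + (77432/91234 + 81565/(-132651))/2 = -4 + (77432*(1/91234) + 81565*(-1/132651))/2 = -4 + (38716/45617 - 81565/132651)/2 = -4 + (½)*(1414965511/6051140667) = -4 + 1414965511/12102281334 = -46994159825/12102281334 ≈ -3.8831)
(-187280 + C) - (-23)*4903 = (-187280 - 46994159825/12102281334) - (-23)*4903 = -2266562242391345/12102281334 - 23*(-4903) = -2266562242391345/12102281334 + 112769 = -901800078637499/12102281334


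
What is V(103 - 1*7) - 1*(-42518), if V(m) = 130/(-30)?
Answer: 127541/3 ≈ 42514.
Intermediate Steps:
V(m) = -13/3 (V(m) = 130*(-1/30) = -13/3)
V(103 - 1*7) - 1*(-42518) = -13/3 - 1*(-42518) = -13/3 + 42518 = 127541/3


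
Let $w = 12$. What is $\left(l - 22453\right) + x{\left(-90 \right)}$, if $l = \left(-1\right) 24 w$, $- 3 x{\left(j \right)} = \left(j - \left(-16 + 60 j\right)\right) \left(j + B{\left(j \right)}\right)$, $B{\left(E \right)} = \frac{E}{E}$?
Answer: $\frac{405791}{3} \approx 1.3526 \cdot 10^{5}$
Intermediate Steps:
$B{\left(E \right)} = 1$
$x{\left(j \right)} = - \frac{\left(1 + j\right) \left(16 - 59 j\right)}{3}$ ($x{\left(j \right)} = - \frac{\left(j - \left(-16 + 60 j\right)\right) \left(j + 1\right)}{3} = - \frac{\left(j - \left(-16 + 60 j\right)\right) \left(1 + j\right)}{3} = - \frac{\left(16 - 59 j\right) \left(1 + j\right)}{3} = - \frac{\left(1 + j\right) \left(16 - 59 j\right)}{3}$)
$l = -288$ ($l = \left(-1\right) 24 \cdot 12 = \left(-24\right) 12 = -288$)
$\left(l - 22453\right) + x{\left(-90 \right)} = \left(-288 - 22453\right) + \left(- \frac{16}{3} + \frac{43}{3} \left(-90\right) + \frac{59 \left(-90\right)^{2}}{3}\right) = \left(-288 - 22453\right) - - \frac{474014}{3} = -22741 - - \frac{474014}{3} = -22741 + \frac{474014}{3} = \frac{405791}{3}$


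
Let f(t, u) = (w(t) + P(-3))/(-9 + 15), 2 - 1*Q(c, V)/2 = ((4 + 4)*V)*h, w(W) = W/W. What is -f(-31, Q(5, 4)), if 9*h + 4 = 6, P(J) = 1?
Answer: -⅓ ≈ -0.33333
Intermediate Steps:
w(W) = 1
h = 2/9 (h = -4/9 + (⅑)*6 = -4/9 + ⅔ = 2/9 ≈ 0.22222)
Q(c, V) = 4 - 32*V/9 (Q(c, V) = 4 - 2*(4 + 4)*V*2/9 = 4 - 2*8*V*2/9 = 4 - 32*V/9)
f(t, u) = ⅓ (f(t, u) = (1 + 1)/(-9 + 15) = 2/6 = 2*(⅙) = ⅓)
-f(-31, Q(5, 4)) = -1*⅓ = -⅓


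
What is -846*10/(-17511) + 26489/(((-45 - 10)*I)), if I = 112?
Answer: -137245093/35955920 ≈ -3.8170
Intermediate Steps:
-846*10/(-17511) + 26489/(((-45 - 10)*I)) = -846*10/(-17511) + 26489/(((-45 - 10)*112)) = -8460*(-1/17511) + 26489/((-55*112)) = 2820/5837 + 26489/(-6160) = 2820/5837 + 26489*(-1/6160) = 2820/5837 - 26489/6160 = -137245093/35955920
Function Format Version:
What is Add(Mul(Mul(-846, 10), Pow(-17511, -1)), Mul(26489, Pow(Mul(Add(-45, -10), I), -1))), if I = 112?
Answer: Rational(-137245093, 35955920) ≈ -3.8170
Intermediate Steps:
Add(Mul(Mul(-846, 10), Pow(-17511, -1)), Mul(26489, Pow(Mul(Add(-45, -10), I), -1))) = Add(Mul(Mul(-846, 10), Pow(-17511, -1)), Mul(26489, Pow(Mul(Add(-45, -10), 112), -1))) = Add(Mul(-8460, Rational(-1, 17511)), Mul(26489, Pow(Mul(-55, 112), -1))) = Add(Rational(2820, 5837), Mul(26489, Pow(-6160, -1))) = Add(Rational(2820, 5837), Mul(26489, Rational(-1, 6160))) = Add(Rational(2820, 5837), Rational(-26489, 6160)) = Rational(-137245093, 35955920)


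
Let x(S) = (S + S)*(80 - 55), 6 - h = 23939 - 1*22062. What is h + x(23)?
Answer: -721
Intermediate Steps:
h = -1871 (h = 6 - (23939 - 1*22062) = 6 - (23939 - 22062) = 6 - 1*1877 = 6 - 1877 = -1871)
x(S) = 50*S (x(S) = (2*S)*25 = 50*S)
h + x(23) = -1871 + 50*23 = -1871 + 1150 = -721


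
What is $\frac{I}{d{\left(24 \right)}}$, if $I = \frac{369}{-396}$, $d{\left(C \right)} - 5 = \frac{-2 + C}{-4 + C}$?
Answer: $- \frac{205}{1342} \approx -0.15276$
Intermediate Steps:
$d{\left(C \right)} = 5 + \frac{-2 + C}{-4 + C}$
$I = - \frac{41}{44}$ ($I = 369 \left(- \frac{1}{396}\right) = - \frac{41}{44} \approx -0.93182$)
$\frac{I}{d{\left(24 \right)}} = - \frac{41}{44 \frac{2 \left(-11 + 3 \cdot 24\right)}{-4 + 24}} = - \frac{41}{44 \frac{2 \left(-11 + 72\right)}{20}} = - \frac{41}{44 \cdot 2 \cdot \frac{1}{20} \cdot 61} = - \frac{41}{44 \cdot \frac{61}{10}} = \left(- \frac{41}{44}\right) \frac{10}{61} = - \frac{205}{1342}$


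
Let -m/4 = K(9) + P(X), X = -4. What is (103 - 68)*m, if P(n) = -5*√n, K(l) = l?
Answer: -1260 + 1400*I ≈ -1260.0 + 1400.0*I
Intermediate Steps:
m = -36 + 40*I (m = -4*(9 - 10*I) = -36 + 40*I ≈ -36.0 + 40.0*I)
(103 - 68)*m = (103 - 68)*(-36 + 40*I) = 35*(-36 + 40*I) = -1260 + 1400*I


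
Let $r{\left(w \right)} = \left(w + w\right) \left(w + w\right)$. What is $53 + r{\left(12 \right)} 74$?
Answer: $42677$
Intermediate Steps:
$r{\left(w \right)} = 4 w^{2}$ ($r{\left(w \right)} = 2 w 2 w = 4 w^{2}$)
$53 + r{\left(12 \right)} 74 = 53 + 4 \cdot 12^{2} \cdot 74 = 53 + 4 \cdot 144 \cdot 74 = 53 + 576 \cdot 74 = 53 + 42624 = 42677$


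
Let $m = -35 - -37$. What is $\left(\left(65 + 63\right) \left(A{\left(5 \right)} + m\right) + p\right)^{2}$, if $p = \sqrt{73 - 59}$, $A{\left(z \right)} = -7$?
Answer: $\left(-640 + \sqrt{14}\right)^{2} \approx 4.0482 \cdot 10^{5}$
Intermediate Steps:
$p = \sqrt{14} \approx 3.7417$
$m = 2$ ($m = -35 + 37 = 2$)
$\left(\left(65 + 63\right) \left(A{\left(5 \right)} + m\right) + p\right)^{2} = \left(\left(65 + 63\right) \left(-7 + 2\right) + \sqrt{14}\right)^{2} = \left(128 \left(-5\right) + \sqrt{14}\right)^{2} = \left(-640 + \sqrt{14}\right)^{2}$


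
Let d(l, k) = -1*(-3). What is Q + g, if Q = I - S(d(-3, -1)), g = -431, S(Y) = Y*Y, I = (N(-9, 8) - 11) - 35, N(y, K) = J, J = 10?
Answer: -476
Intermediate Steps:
N(y, K) = 10
d(l, k) = 3
I = -36 (I = (10 - 11) - 35 = -1 - 35 = -36)
S(Y) = Y**2
Q = -45 (Q = -36 - 1*3**2 = -36 - 1*9 = -36 - 9 = -45)
Q + g = -45 - 431 = -476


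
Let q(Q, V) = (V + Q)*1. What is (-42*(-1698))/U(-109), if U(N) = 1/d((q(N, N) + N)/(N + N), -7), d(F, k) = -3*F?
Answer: -320922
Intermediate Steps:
q(Q, V) = Q + V (q(Q, V) = (Q + V)*1 = Q + V)
U(N) = -2/9 (U(N) = 1/(-3*((N + N) + N)/(N + N)) = 1/(-3*(2*N + N)/(2*N)) = 1/(-3*3*N*1/(2*N)) = 1/(-3*3/2) = 1/(-9/2) = -2/9)
(-42*(-1698))/U(-109) = (-42*(-1698))/(-2/9) = 71316*(-9/2) = -320922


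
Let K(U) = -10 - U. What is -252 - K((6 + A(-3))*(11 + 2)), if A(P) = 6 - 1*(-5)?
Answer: -21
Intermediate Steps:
A(P) = 11 (A(P) = 6 + 5 = 11)
-252 - K((6 + A(-3))*(11 + 2)) = -252 - (-10 - (6 + 11)*(11 + 2)) = -252 - (-10 - 17*13) = -252 - (-10 - 1*221) = -252 - (-10 - 221) = -252 - 1*(-231) = -252 + 231 = -21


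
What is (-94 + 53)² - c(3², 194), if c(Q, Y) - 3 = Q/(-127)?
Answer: 213115/127 ≈ 1678.1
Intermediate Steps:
c(Q, Y) = 3 - Q/127 (c(Q, Y) = 3 + Q/(-127) = 3 + Q*(-1/127) = 3 - Q/127)
(-94 + 53)² - c(3², 194) = (-94 + 53)² - (3 - 1/127*3²) = (-41)² - (3 - 1/127*9) = 1681 - (3 - 9/127) = 1681 - 1*372/127 = 1681 - 372/127 = 213115/127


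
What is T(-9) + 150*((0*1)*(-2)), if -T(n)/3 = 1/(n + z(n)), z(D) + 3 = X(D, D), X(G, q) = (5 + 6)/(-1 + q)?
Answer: 30/131 ≈ 0.22901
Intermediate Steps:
X(G, q) = 11/(-1 + q)
z(D) = -3 + 11/(-1 + D)
T(n) = -3/(n + (14 - 3*n)/(-1 + n))
T(-9) + 150*((0*1)*(-2)) = 3*(1 - 1*(-9))/(11 + (-1 - 9)*(-3 - 9)) + 150*((0*1)*(-2)) = 3*(1 + 9)/(11 - 10*(-12)) + 150*(0*(-2)) = 3*10/(11 + 120) + 150*0 = 3*10/131 + 0 = 3*(1/131)*10 + 0 = 30/131 + 0 = 30/131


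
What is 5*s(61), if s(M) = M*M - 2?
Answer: 18595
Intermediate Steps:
s(M) = -2 + M² (s(M) = M² - 2 = -2 + M²)
5*s(61) = 5*(-2 + 61²) = 5*(-2 + 3721) = 5*3719 = 18595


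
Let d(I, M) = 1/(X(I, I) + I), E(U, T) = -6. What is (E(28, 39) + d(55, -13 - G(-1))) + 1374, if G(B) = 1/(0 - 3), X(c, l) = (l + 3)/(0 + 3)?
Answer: 305067/223 ≈ 1368.0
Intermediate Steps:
X(c, l) = 1 + l/3 (X(c, l) = (3 + l)/3 = (3 + l)*(1/3) = 1 + l/3)
G(B) = -1/3 (G(B) = 1/(-3) = -1/3)
d(I, M) = 1/(1 + 4*I/3) (d(I, M) = 1/((1 + I/3) + I) = 1/(1 + 4*I/3))
(E(28, 39) + d(55, -13 - G(-1))) + 1374 = (-6 + 3/(3 + 4*55)) + 1374 = (-6 + 3/(3 + 220)) + 1374 = (-6 + 3/223) + 1374 = -1335/223 + 1374 = 305067/223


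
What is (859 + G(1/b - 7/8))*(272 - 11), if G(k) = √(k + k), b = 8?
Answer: 224199 + 261*I*√6/2 ≈ 2.242e+5 + 319.66*I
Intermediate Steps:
G(k) = √2*√k (G(k) = √(2*k) = √2*√k)
(859 + G(1/b - 7/8))*(272 - 11) = (859 + √2*√(1/8 - 7/8))*(272 - 11) = (859 + √2*√(1*(⅛) - 7*⅛))*261 = (859 + √2*√(⅛ - 7/8))*261 = (859 + √2*√(-¾))*261 = (859 + √2*(I*√3/2))*261 = (859 + I*√6/2)*261 = 224199 + 261*I*√6/2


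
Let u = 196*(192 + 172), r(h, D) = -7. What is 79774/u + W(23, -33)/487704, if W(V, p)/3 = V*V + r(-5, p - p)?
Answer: 116124475/103555816 ≈ 1.1214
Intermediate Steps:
W(V, p) = -21 + 3*V² (W(V, p) = 3*(V*V - 7) = 3*(V² - 7) = 3*(-7 + V²) = -21 + 3*V²)
u = 71344 (u = 196*364 = 71344)
79774/u + W(23, -33)/487704 = 79774/71344 + (-21 + 3*23²)/487704 = 79774*(1/71344) + (-21 + 3*529)*(1/487704) = 39887/35672 + (-21 + 1587)*(1/487704) = 39887/35672 + 1566*(1/487704) = 39887/35672 + 261/81284 = 116124475/103555816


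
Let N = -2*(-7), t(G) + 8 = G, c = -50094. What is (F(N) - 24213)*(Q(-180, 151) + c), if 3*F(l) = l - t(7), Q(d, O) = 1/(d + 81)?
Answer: 120054903856/99 ≈ 1.2127e+9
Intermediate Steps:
Q(d, O) = 1/(81 + d)
t(G) = -8 + G
N = 14
F(l) = ⅓ + l/3 (F(l) = (l - (-8 + 7))/3 = (l - 1*(-1))/3 = (l + 1)/3 = (1 + l)/3 = ⅓ + l/3)
(F(N) - 24213)*(Q(-180, 151) + c) = ((⅓ + (⅓)*14) - 24213)*(1/(81 - 180) - 50094) = ((⅓ + 14/3) - 24213)*(1/(-99) - 50094) = (5 - 24213)*(-1/99 - 50094) = -24208*(-4959307/99) = 120054903856/99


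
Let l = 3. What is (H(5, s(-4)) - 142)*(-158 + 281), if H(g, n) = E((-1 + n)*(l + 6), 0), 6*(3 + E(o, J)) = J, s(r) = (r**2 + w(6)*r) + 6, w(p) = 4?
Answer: -17835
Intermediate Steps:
s(r) = 6 + r**2 + 4*r (s(r) = (r**2 + 4*r) + 6 = 6 + r**2 + 4*r)
E(o, J) = -3 + J/6
H(g, n) = -3 (H(g, n) = -3 + (1/6)*0 = -3 + 0 = -3)
(H(5, s(-4)) - 142)*(-158 + 281) = (-3 - 142)*(-158 + 281) = -145*123 = -17835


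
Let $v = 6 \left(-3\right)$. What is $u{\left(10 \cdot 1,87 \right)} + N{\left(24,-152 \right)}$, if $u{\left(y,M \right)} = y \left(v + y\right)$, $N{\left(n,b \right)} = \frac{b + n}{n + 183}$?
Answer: $- \frac{16688}{207} \approx -80.618$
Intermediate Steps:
$N{\left(n,b \right)} = \frac{b + n}{183 + n}$
$v = -18$
$u{\left(y,M \right)} = y \left(-18 + y\right)$
$u{\left(10 \cdot 1,87 \right)} + N{\left(24,-152 \right)} = 10 \cdot 1 \left(-18 + 10 \cdot 1\right) + \frac{-152 + 24}{183 + 24} = 10 \left(-18 + 10\right) + \frac{1}{207} \left(-128\right) = 10 \left(-8\right) + \frac{1}{207} \left(-128\right) = -80 - \frac{128}{207} = - \frac{16688}{207}$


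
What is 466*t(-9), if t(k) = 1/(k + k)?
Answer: -233/9 ≈ -25.889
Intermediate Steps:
t(k) = 1/(2*k)
466*t(-9) = 466*((½)/(-9)) = 466*((½)*(-⅑)) = 466*(-1/18) = -233/9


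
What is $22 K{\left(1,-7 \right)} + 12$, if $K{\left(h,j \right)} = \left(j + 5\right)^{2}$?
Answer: $100$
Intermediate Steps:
$K{\left(h,j \right)} = \left(5 + j\right)^{2}$
$22 K{\left(1,-7 \right)} + 12 = 22 \left(5 - 7\right)^{2} + 12 = 22 \left(-2\right)^{2} + 12 = 22 \cdot 4 + 12 = 88 + 12 = 100$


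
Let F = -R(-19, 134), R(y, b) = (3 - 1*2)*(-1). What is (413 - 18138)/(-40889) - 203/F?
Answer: -8282742/40889 ≈ -202.57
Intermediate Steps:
R(y, b) = -1 (R(y, b) = (3 - 2)*(-1) = 1*(-1) = -1)
F = 1 (F = -1*(-1) = 1)
(413 - 18138)/(-40889) - 203/F = (413 - 18138)/(-40889) - 203/1 = -17725*(-1/40889) - 203*1 = 17725/40889 - 203 = -8282742/40889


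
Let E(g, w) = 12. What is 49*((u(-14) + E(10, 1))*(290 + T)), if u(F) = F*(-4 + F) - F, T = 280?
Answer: 7764540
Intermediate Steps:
u(F) = -F + F*(-4 + F)
49*((u(-14) + E(10, 1))*(290 + T)) = 49*((-14*(-5 - 14) + 12)*(290 + 280)) = 49*((-14*(-19) + 12)*570) = 49*((266 + 12)*570) = 49*(278*570) = 49*158460 = 7764540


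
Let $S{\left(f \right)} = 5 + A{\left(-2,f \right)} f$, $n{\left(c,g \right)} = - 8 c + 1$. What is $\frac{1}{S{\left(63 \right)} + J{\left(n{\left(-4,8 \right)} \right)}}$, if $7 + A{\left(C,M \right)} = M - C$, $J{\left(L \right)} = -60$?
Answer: $\frac{1}{3599} \approx 0.00027785$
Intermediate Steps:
$n{\left(c,g \right)} = 1 - 8 c$
$A{\left(C,M \right)} = -7 + M - C$ ($A{\left(C,M \right)} = -7 - \left(C - M\right) = -7 + M - C$)
$S{\left(f \right)} = 5 + f \left(-5 + f\right)$ ($S{\left(f \right)} = 5 + \left(-7 + f - -2\right) f = 5 + \left(-7 + f + 2\right) f = 5 + \left(-5 + f\right) f = 5 + f \left(-5 + f\right)$)
$\frac{1}{S{\left(63 \right)} + J{\left(n{\left(-4,8 \right)} \right)}} = \frac{1}{\left(5 + 63 \left(-5 + 63\right)\right) - 60} = \frac{1}{\left(5 + 63 \cdot 58\right) - 60} = \frac{1}{\left(5 + 3654\right) - 60} = \frac{1}{3659 - 60} = \frac{1}{3599}$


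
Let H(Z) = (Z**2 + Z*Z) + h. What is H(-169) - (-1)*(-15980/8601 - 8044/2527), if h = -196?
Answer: 26322585134/462441 ≈ 56921.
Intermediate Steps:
H(Z) = -196 + 2*Z**2 (H(Z) = (Z**2 + Z*Z) - 196 = (Z**2 + Z**2) - 196 = 2*Z**2 - 196 = -196 + 2*Z**2)
H(-169) - (-1)*(-15980/8601 - 8044/2527) = (-196 + 2*(-169)**2) - (-1)*(-15980/8601 - 8044/2527) = (-196 + 2*28561) - (-1)*(-15980*1/8601 - 8044*1/2527) = (-196 + 57122) - (-1)*(-340/183 - 8044/2527) = 56926 - (-1)*(-2331232)/462441 = 56926 - 1*2331232/462441 = 56926 - 2331232/462441 = 26322585134/462441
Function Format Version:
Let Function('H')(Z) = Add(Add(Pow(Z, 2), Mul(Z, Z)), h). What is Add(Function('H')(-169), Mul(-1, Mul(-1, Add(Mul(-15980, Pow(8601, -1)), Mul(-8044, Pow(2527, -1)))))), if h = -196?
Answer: Rational(26322585134, 462441) ≈ 56921.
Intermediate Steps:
Function('H')(Z) = Add(-196, Mul(2, Pow(Z, 2))) (Function('H')(Z) = Add(Add(Pow(Z, 2), Mul(Z, Z)), -196) = Add(Add(Pow(Z, 2), Pow(Z, 2)), -196) = Add(Mul(2, Pow(Z, 2)), -196) = Add(-196, Mul(2, Pow(Z, 2))))
Add(Function('H')(-169), Mul(-1, Mul(-1, Add(Mul(-15980, Pow(8601, -1)), Mul(-8044, Pow(2527, -1)))))) = Add(Add(-196, Mul(2, Pow(-169, 2))), Mul(-1, Mul(-1, Add(Mul(-15980, Pow(8601, -1)), Mul(-8044, Pow(2527, -1)))))) = Add(Add(-196, Mul(2, 28561)), Mul(-1, Mul(-1, Add(Mul(-15980, Rational(1, 8601)), Mul(-8044, Rational(1, 2527)))))) = Add(Add(-196, 57122), Mul(-1, Mul(-1, Add(Rational(-340, 183), Rational(-8044, 2527))))) = Add(56926, Mul(-1, Mul(-1, Rational(-2331232, 462441)))) = Add(56926, Mul(-1, Rational(2331232, 462441))) = Add(56926, Rational(-2331232, 462441)) = Rational(26322585134, 462441)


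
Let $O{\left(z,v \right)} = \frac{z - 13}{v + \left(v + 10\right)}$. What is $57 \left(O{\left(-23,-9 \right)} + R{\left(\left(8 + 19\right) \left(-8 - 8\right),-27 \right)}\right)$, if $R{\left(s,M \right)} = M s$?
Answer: $\frac{1330209}{2} \approx 6.651 \cdot 10^{5}$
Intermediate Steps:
$O{\left(z,v \right)} = \frac{-13 + z}{10 + 2 v}$ ($O{\left(z,v \right)} = \frac{-13 + z}{v + \left(10 + v\right)} = \frac{-13 + z}{10 + 2 v}$)
$57 \left(O{\left(-23,-9 \right)} + R{\left(\left(8 + 19\right) \left(-8 - 8\right),-27 \right)}\right) = 57 \left(\frac{-13 - 23}{2 \left(5 - 9\right)} - 27 \left(8 + 19\right) \left(-8 - 8\right)\right) = 57 \left(\frac{1}{2} \frac{1}{-4} \left(-36\right) - 27 \cdot 27 \left(-16\right)\right) = 57 \left(\frac{1}{2} \left(- \frac{1}{4}\right) \left(-36\right) - -11664\right) = 57 \left(\frac{9}{2} + 11664\right) = 57 \cdot \frac{23337}{2} = \frac{1330209}{2}$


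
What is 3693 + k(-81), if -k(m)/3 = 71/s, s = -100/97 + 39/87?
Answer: 6651996/1639 ≈ 4058.6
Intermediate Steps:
s = -1639/2813 (s = -100*1/97 + 39*(1/87) = -100/97 + 13/29 = -1639/2813 ≈ -0.58265)
k(m) = 599169/1639 (k(m) = -213/(-1639/2813) = -213*(-2813)/1639 = -3*(-199723/1639) = 599169/1639)
3693 + k(-81) = 3693 + 599169/1639 = 6651996/1639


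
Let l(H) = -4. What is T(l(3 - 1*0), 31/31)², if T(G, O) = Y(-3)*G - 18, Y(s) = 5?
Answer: 1444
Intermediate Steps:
T(G, O) = -18 + 5*G (T(G, O) = 5*G - 18 = -18 + 5*G)
T(l(3 - 1*0), 31/31)² = (-18 + 5*(-4))² = (-18 - 20)² = (-38)² = 1444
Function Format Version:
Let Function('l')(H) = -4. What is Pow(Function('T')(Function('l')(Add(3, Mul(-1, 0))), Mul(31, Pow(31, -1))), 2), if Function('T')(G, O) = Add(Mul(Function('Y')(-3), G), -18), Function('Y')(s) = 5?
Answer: 1444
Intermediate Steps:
Function('T')(G, O) = Add(-18, Mul(5, G)) (Function('T')(G, O) = Add(Mul(5, G), -18) = Add(-18, Mul(5, G)))
Pow(Function('T')(Function('l')(Add(3, Mul(-1, 0))), Mul(31, Pow(31, -1))), 2) = Pow(Add(-18, Mul(5, -4)), 2) = Pow(Add(-18, -20), 2) = Pow(-38, 2) = 1444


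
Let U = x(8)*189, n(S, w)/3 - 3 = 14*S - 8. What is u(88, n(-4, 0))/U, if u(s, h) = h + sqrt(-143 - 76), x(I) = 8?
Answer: -61/504 + I*sqrt(219)/1512 ≈ -0.12103 + 0.0097875*I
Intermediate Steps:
n(S, w) = -15 + 42*S (n(S, w) = 9 + 3*(14*S - 8) = 9 + 3*(-8 + 14*S) = 9 + (-24 + 42*S) = -15 + 42*S)
u(s, h) = h + I*sqrt(219) (u(s, h) = h + sqrt(-219) = h + I*sqrt(219))
U = 1512 (U = 8*189 = 1512)
u(88, n(-4, 0))/U = ((-15 + 42*(-4)) + I*sqrt(219))/1512 = ((-15 - 168) + I*sqrt(219))*(1/1512) = (-183 + I*sqrt(219))*(1/1512) = -61/504 + I*sqrt(219)/1512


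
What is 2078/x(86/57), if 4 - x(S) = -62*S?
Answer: 59223/2780 ≈ 21.303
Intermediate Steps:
x(S) = 4 + 62*S (x(S) = 4 - (-62)*S = 4 + 62*S)
2078/x(86/57) = 2078/(4 + 62*(86/57)) = 2078/(4 + 5332/57) = 2078/(5560/57) = 2078*(57/5560) = 59223/2780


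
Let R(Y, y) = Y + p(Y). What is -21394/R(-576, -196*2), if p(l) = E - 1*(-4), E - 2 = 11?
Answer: 21394/559 ≈ 38.272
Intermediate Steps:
E = 13 (E = 2 + 11 = 13)
p(l) = 17 (p(l) = 13 - 1*(-4) = 13 + 4 = 17)
R(Y, y) = 17 + Y (R(Y, y) = Y + 17 = 17 + Y)
-21394/R(-576, -196*2) = -21394/(17 - 576) = -21394/(-559) = -21394*(-1/559) = 21394/559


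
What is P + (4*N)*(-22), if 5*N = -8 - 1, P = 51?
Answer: 1047/5 ≈ 209.40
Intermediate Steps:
N = -9/5 (N = (-8 - 1)/5 = (⅕)*(-9) = -9/5 ≈ -1.8000)
P + (4*N)*(-22) = 51 + (4*(-9/5))*(-22) = 51 - 36/5*(-22) = 51 + 792/5 = 1047/5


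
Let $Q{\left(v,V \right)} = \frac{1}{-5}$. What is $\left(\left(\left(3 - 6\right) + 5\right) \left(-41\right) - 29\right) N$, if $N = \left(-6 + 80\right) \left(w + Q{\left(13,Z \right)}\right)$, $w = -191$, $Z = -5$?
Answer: $\frac{7852584}{5} \approx 1.5705 \cdot 10^{6}$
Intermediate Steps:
$Q{\left(v,V \right)} = - \frac{1}{5}$
$N = - \frac{70744}{5}$ ($N = \left(-6 + 80\right) \left(-191 - \frac{1}{5}\right) = 74 \left(- \frac{956}{5}\right) = - \frac{70744}{5} \approx -14149.0$)
$\left(\left(\left(3 - 6\right) + 5\right) \left(-41\right) - 29\right) N = \left(\left(\left(3 - 6\right) + 5\right) \left(-41\right) - 29\right) \left(- \frac{70744}{5}\right) = \left(\left(-3 + 5\right) \left(-41\right) - 29\right) \left(- \frac{70744}{5}\right) = \left(2 \left(-41\right) - 29\right) \left(- \frac{70744}{5}\right) = \left(-82 - 29\right) \left(- \frac{70744}{5}\right) = \left(-111\right) \left(- \frac{70744}{5}\right) = \frac{7852584}{5}$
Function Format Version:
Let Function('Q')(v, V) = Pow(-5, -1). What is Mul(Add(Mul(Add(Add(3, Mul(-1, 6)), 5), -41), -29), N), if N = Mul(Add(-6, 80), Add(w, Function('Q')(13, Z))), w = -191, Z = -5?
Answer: Rational(7852584, 5) ≈ 1.5705e+6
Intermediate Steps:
Function('Q')(v, V) = Rational(-1, 5)
N = Rational(-70744, 5) (N = Mul(Add(-6, 80), Add(-191, Rational(-1, 5))) = Mul(74, Rational(-956, 5)) = Rational(-70744, 5) ≈ -14149.)
Mul(Add(Mul(Add(Add(3, Mul(-1, 6)), 5), -41), -29), N) = Mul(Add(Mul(Add(Add(3, Mul(-1, 6)), 5), -41), -29), Rational(-70744, 5)) = Mul(Add(Mul(Add(Add(3, -6), 5), -41), -29), Rational(-70744, 5)) = Mul(Add(Mul(Add(-3, 5), -41), -29), Rational(-70744, 5)) = Mul(Add(Mul(2, -41), -29), Rational(-70744, 5)) = Mul(Add(-82, -29), Rational(-70744, 5)) = Mul(-111, Rational(-70744, 5)) = Rational(7852584, 5)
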